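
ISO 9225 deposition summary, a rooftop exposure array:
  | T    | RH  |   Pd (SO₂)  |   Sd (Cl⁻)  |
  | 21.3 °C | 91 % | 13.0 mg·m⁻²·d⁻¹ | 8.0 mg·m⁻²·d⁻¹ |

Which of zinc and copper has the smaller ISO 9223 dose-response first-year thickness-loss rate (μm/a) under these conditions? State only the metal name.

zinc

zinc: temperature factor f = -0.071·(11.3) = -0.8023
  Pd branch = 0.0129·Pd^0.44·e^(0.046·RH+f) = 1.176 μm/a
  Sd branch = 0.0175·Sd^0.57·e^(0.008·RH+0.085·T) = 0.7249 μm/a
  sum: 1.176 + 0.7249 → r_corr = 1.9 μm/a
copper: temperature factor f = -0.080·(11.3) = -0.9040
  SO₂ term: 0.0053·13.0^0.26·exp(0.059·91-0.9040) = 0.8975
  Sd branch = 0.01025·Sd^0.27·e^(0.036·RH+0.049·T) = 1.351 μm/a
  r_corr = 0.8975 + 1.351 = 2.248 μm/a
Ordering by μm/a: copper (2.25) > zinc (1.9)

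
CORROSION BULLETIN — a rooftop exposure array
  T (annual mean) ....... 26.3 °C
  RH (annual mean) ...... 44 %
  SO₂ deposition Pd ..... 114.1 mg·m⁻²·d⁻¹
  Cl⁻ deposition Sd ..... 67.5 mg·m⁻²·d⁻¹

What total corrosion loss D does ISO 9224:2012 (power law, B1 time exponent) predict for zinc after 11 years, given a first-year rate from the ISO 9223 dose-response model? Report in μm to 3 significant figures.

zinc: f(T) = -0.071·(T−10) [T>10 °C] = -1.1573
  SO₂ term: 0.0129·114.1^0.44·exp(0.046·44-1.1573) = 0.2467
  Cl⁻ term: 0.0175·67.5^0.57·exp(0.008·44+0.085·26.3) = 2.567
  r_corr = 0.2467 + 2.567 = 2.814 μm/a
ISO 9224: D(t) = r_corr · t^b with b = 0.813 (zinc, B1)
  D(11) = 2.814 × 11^0.813 = 2.814 × 7.025 = 19.77 μm

D(11) = 19.8 μm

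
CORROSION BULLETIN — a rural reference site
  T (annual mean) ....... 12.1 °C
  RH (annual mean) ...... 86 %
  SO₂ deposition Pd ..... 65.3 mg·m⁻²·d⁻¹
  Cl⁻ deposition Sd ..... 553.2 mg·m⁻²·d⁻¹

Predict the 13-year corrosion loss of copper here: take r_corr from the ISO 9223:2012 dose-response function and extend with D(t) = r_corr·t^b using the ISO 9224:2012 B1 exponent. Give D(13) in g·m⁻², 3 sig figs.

copper: temperature factor f = -0.080·(2.1) = -0.1680
  sulphur-dioxide contribution → 2.122 μm/a
  chloride contribution → 2.256 μm/a
  ⇒ r_corr(copper) = 4.378 μm/a
ISO 9224: D(t) = r_corr · t^b with b = 0.667 (copper, B1)
  D(13) = 4.378 × 13^0.667 = 4.378 × 5.534 = 24.23 μm
  Mass loss = 24.23 μm × 8.96 g/cm³ = 217.1 g·m⁻²

D(13) = 217 g·m⁻²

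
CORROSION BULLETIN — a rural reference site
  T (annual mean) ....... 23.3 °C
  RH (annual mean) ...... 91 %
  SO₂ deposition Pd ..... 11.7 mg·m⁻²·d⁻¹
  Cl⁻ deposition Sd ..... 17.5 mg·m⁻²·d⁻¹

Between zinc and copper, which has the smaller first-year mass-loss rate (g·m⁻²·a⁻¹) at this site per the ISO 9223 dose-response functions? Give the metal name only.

zinc: f(T) = -0.071·(T−10) [T>10 °C] = -0.9443
  sulphur-dioxide contribution → 0.9737 μm/a
  chloride contribution → 1.342 μm/a
  ⇒ r_corr(zinc) = 2.316 μm/a
  mass loss = 2.316 μm/a × 7.14 g/cm³ = 16.54 g·m⁻²·a⁻¹
copper: T>10 °C ⇒ hinge -0.080·(23.3−10) = -1.0640
  sulphur-dioxide contribution → 0.7441 μm/a
  chloride contribution → 1.84 μm/a
  ⇒ r_corr(copper) = 2.585 μm/a
  mass loss = 2.585 μm/a × 8.96 g/cm³ = 23.16 g·m⁻²·a⁻¹
Ordering by g·m⁻²·a⁻¹: copper (23.2) > zinc (16.5)

zinc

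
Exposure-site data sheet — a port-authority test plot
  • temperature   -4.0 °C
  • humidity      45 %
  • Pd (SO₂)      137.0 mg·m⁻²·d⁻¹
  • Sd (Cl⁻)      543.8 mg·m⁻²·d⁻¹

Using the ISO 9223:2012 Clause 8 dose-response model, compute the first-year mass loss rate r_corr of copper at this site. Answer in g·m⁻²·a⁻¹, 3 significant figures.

r_corr = 2.51 g·m⁻²·a⁻¹

copper: f(T) = +0.126·(T−10) [T≤10 °C] = -1.7640
  SO₂ term: 0.0053·137.0^0.26·exp(0.059·45-1.7640) = 0.04643
  Sd branch = 0.01025·Sd^0.27·e^(0.036·RH+0.049·T) = 0.2332 μm/a
  r_corr = 0.04643 + 0.2332 = 0.2796 μm/a
Convert to mass loss: 0.2796 μm/a × 8.96 g/cm³ = 2.505 g·m⁻²·a⁻¹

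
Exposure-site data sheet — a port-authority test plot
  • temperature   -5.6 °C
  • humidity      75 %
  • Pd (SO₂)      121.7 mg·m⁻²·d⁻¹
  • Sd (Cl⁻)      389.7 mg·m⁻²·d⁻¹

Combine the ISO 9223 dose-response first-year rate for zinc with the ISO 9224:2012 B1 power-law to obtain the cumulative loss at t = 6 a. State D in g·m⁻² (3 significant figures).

D(6) = 75.1 g·m⁻²

zinc: f(T) = +0.038·(T−10) [T≤10 °C] = -0.5928
  Pd branch = 0.0129·Pd^0.44·e^(0.046·RH+f) = 1.858 μm/a
  Cl⁻ term: 0.0175·389.7^0.57·exp(0.008·75+0.085·-5.6) = 0.5938
  sum: 1.858 + 0.5938 → r_corr = 2.451 μm/a
Power-law: D(6) = r_corr · 6^0.813
  D(6) = 2.451 × 6^0.813 = 2.451 × 4.292 = 10.52 μm
  Mass loss = 10.52 μm × 7.14 g/cm³ = 75.12 g·m⁻²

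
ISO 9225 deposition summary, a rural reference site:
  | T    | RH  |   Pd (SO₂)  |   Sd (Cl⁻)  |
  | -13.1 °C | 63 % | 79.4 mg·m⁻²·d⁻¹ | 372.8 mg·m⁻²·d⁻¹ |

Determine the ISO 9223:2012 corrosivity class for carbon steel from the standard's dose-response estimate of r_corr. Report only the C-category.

C2

carbon steel: temperature factor f = +0.150·(-23.1) = -3.4650
  Pd branch = 1.77·Pd^0.52·e^(0.02·RH+f) = 1.898 μm/a
  Sd branch = 0.102·Sd^0.62·e^(0.033·RH+0.04·T) = 18.98 μm/a
  r_corr = 1.898 + 18.98 = 20.88 μm/a
ISO 9223 Table 2 (carbon steel): 1.3 < 20.9 ≤ 25 μm/a ⇒ C2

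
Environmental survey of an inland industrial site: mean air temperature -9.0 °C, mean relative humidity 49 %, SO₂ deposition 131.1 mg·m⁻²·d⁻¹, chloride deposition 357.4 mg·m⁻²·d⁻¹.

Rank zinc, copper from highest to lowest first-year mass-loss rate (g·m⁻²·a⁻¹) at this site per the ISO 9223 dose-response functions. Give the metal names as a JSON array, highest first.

["zinc", "copper"]

zinc: T≤10 °C ⇒ hinge +0.038·(-9.0−10) = -0.7220
  sulphur-dioxide contribution → 0.5101 μm/a
  chloride contribution → 0.3438 μm/a
  ⇒ r_corr(zinc) = 0.854 μm/a
  mass loss = 0.854 μm/a × 7.14 g/cm³ = 6.097 g·m⁻²·a⁻¹
copper: temperature factor f = +0.126·(-19.0) = -2.3940
  sulphur-dioxide contribution → 0.03095 μm/a
  chloride contribution → 0.1882 μm/a
  total first-year rate 0.2192 μm/a
  mass loss = 0.2192 μm/a × 8.96 g/cm³ = 1.964 g·m⁻²·a⁻¹
Ordering by g·m⁻²·a⁻¹: zinc (6.1) > copper (1.96)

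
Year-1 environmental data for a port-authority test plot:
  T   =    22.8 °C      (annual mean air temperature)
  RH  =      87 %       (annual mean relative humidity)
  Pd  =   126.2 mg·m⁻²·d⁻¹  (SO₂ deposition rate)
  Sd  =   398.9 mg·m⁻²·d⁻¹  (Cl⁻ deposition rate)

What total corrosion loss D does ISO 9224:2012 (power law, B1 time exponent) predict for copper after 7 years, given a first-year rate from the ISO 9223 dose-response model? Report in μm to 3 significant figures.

copper: T>10 °C ⇒ hinge -0.080·(22.8−10) = -1.0240
  SO₂ term: 0.0053·126.2^0.26·exp(0.059·87-1.0240) = 1.135
  Cl⁻ term: 0.01025·398.9^0.27·exp(0.036·87+0.049·22.8) = 3.617
  sum: 1.135 + 3.617 → r_corr = 4.752 μm/a
ISO 9224: D(t) = r_corr · t^b with b = 0.667 (copper, B1)
  D(7) = 4.752 × 7^0.667 = 4.752 × 3.662 = 17.4 μm

D(7) = 17.4 μm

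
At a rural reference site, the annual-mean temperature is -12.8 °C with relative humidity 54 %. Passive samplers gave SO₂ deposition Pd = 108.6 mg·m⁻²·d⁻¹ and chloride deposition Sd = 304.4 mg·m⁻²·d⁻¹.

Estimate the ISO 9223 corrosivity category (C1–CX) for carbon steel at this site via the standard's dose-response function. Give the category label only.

C2

carbon steel: f(T) = +0.150·(T−10) [T≤10 °C] = -3.4200
  sulphur-dioxide contribution → 1.951 μm/a
  chloride contribution → 12.59 μm/a
  ⇒ r_corr(carbon steel) = 14.54 μm/a
14.5 μm/a falls in (1.3, 25] for carbon steel → category C2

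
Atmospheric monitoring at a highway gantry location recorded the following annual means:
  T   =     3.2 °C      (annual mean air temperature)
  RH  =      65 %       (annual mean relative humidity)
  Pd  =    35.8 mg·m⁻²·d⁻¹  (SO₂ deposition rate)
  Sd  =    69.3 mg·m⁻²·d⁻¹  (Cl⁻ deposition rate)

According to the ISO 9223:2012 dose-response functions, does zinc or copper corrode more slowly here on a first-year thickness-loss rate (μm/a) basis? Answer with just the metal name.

zinc: f(T) = +0.038·(T−10) [T≤10 °C] = -0.2584
  Pd branch = 0.0129·Pd^0.44·e^(0.046·RH+f) = 0.9564 μm/a
  Cl⁻ term: 0.0175·69.3^0.57·exp(0.008·65+0.085·3.2) = 0.4327
  sum: 0.9564 + 0.4327 → r_corr = 1.389 μm/a
copper: temperature factor f = +0.126·(-6.8) = -0.8568
  SO₂ term: 0.0053·35.8^0.26·exp(0.059·65-0.8568) = 0.2641
  Sd branch = 0.01025·Sd^0.27·e^(0.036·RH+0.049·T) = 0.3909 μm/a
  r_corr = 0.2641 + 0.3909 = 0.655 μm/a
Ordering by μm/a: zinc (1.39) > copper (0.655)

copper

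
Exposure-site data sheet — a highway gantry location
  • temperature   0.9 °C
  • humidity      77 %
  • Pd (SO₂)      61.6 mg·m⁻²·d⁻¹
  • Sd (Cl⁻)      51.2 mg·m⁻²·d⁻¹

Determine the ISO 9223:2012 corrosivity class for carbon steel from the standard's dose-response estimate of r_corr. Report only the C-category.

C3

carbon steel: T≤10 °C ⇒ hinge +0.150·(0.9−10) = -1.3650
  sulphur-dioxide contribution → 17.97 μm/a
  chloride contribution → 15.4 μm/a
  ⇒ r_corr(carbon steel) = 33.37 μm/a
33.4 μm/a falls in (25, 50] for carbon steel → category C3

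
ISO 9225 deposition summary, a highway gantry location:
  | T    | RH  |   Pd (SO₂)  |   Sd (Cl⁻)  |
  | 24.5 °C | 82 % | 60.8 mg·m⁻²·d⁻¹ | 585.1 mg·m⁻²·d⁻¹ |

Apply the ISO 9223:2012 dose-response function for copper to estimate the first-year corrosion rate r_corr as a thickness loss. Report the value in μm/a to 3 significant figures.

r_corr = 4.25 μm/a

copper: T>10 °C ⇒ hinge -0.080·(24.5−10) = -1.1600
  SO₂ term: 0.0053·60.8^0.26·exp(0.059·82-1.1600) = 0.6101
  Sd branch = 0.01025·Sd^0.27·e^(0.036·RH+0.049·T) = 3.642 μm/a
  r_corr = 0.6101 + 3.642 = 4.252 μm/a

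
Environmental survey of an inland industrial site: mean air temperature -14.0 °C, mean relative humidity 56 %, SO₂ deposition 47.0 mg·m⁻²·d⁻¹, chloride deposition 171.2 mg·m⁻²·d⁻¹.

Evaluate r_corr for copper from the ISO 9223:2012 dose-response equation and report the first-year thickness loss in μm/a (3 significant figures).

r_corr = 0.174 μm/a

copper: f(T) = +0.126·(T−10) [T≤10 °C] = -3.0240
  SO₂ term: 0.0053·47.0^0.26·exp(0.059·56-3.0240) = 0.01908
  Sd branch = 0.01025·Sd^0.27·e^(0.036·RH+0.049·T) = 0.1554 μm/a
  r_corr = 0.01908 + 0.1554 = 0.1745 μm/a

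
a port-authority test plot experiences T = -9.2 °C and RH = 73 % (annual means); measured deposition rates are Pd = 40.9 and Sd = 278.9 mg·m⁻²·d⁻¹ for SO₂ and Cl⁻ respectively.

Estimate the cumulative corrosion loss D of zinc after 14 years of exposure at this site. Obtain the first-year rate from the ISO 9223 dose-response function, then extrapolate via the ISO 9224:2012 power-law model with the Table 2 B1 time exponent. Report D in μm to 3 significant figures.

D(14) = 10.9 μm

zinc: f(T) = +0.038·(T−10) [T≤10 °C] = -0.7296
  Pd branch = 0.0129·Pd^0.44·e^(0.046·RH+f) = 0.9146 μm/a
  Sd branch = 0.0175·Sd^0.57·e^(0.008·RH+0.085·T) = 0.3556 μm/a
  r_corr = 0.9146 + 0.3556 = 1.27 μm/a
ISO 9224: D(t) = r_corr · t^b with b = 0.813 (zinc, B1)
  D(14) = 1.27 × 14^0.813 = 1.27 × 8.547 = 10.86 μm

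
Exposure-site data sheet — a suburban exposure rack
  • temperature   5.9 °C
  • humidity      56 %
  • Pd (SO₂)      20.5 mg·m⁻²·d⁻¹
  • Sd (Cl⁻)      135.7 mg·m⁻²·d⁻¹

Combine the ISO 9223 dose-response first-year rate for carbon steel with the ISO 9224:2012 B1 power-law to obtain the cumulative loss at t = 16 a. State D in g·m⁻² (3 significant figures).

carbon steel: temperature factor f = +0.150·(-4.1) = -0.6150
  sulphur-dioxide contribution → 14.11 μm/a
  chloride contribution → 17.21 μm/a
  ⇒ r_corr(carbon steel) = 31.32 μm/a
Long-term exponent b (ISO 9224 Table 2, B1) = 0.523
  D(16) = 31.32 × 16^0.523 = 31.32 × 4.263 = 133.5 μm
  Mass loss = 133.5 μm × 7.85 g/cm³ = 1048 g·m⁻²

D(16) = 1.05e+03 g·m⁻²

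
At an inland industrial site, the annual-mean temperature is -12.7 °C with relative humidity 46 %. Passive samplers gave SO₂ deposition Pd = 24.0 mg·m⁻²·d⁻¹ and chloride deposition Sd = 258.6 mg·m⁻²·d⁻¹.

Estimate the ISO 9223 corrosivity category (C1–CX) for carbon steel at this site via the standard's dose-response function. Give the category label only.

carbon steel: temperature factor f = +0.150·(-22.7) = -3.4050
  SO₂ term: 1.77·24.0^0.52·exp(0.02·46-3.4050) = 0.7699
  Cl⁻ term: 0.102·258.6^0.62·exp(0.033·46+0.04·-12.7) = 8.771
  sum: 0.7699 + 8.771 → r_corr = 9.541 μm/a
ISO 9223 Table 2 (carbon steel): 1.3 < 9.54 ≤ 25 μm/a ⇒ C2

C2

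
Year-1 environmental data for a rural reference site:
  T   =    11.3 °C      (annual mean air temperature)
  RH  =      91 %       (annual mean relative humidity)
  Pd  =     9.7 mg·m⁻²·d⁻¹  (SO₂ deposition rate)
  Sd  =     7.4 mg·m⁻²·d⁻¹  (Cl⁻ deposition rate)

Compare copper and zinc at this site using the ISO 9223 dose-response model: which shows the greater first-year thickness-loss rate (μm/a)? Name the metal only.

copper

copper: temperature factor f = -0.080·(1.3) = -0.1040
  SO₂ term: 0.0053·9.7^0.26·exp(0.059·91-0.1040) = 1.851
  Sd branch = 0.01025·Sd^0.27·e^(0.036·RH+0.049·T) = 0.8103 μm/a
  r_corr = 1.851 + 0.8103 = 2.661 μm/a
zinc: T>10 °C ⇒ hinge -0.071·(11.3−10) = -0.0923
  Pd branch = 0.0129·Pd^0.44·e^(0.046·RH+f) = 2.102 μm/a
  Cl⁻ term: 0.0175·7.4^0.57·exp(0.008·91+0.085·11.3) = 0.2964
  sum: 2.102 + 0.2964 → r_corr = 2.398 μm/a
Ordering by μm/a: copper (2.66) > zinc (2.4)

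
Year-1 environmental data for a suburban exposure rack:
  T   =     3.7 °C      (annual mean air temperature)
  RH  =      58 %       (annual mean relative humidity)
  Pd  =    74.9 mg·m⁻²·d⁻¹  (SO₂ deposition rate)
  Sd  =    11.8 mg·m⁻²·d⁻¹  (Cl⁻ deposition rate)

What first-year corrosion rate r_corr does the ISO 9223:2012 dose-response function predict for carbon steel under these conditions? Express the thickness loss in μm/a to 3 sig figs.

carbon steel: temperature factor f = +0.150·(-6.3) = -0.9450
  SO₂ term: 1.77·74.9^0.52·exp(0.02·58-0.9450) = 20.71
  Sd branch = 0.102·Sd^0.62·e^(0.033·RH+0.04·T) = 3.704 μm/a
  sum: 20.71 + 3.704 → r_corr = 24.41 μm/a

r_corr = 24.4 μm/a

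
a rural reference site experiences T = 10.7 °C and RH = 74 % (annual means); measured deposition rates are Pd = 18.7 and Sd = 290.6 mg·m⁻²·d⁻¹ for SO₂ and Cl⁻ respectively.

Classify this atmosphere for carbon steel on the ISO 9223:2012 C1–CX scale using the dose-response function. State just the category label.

C5

carbon steel: temperature factor f = -0.054·(0.7) = -0.0378
  Pd branch = 1.77·Pd^0.52·e^(0.02·RH+f) = 34.33 μm/a
  Cl⁻ term: 0.102·290.6^0.62·exp(0.033·74+0.04·10.7) = 60.57
  sum: 34.33 + 60.57 → r_corr = 94.9 μm/a
Category bounds: 80…200 μm/a bracket r_corr ⇒ C5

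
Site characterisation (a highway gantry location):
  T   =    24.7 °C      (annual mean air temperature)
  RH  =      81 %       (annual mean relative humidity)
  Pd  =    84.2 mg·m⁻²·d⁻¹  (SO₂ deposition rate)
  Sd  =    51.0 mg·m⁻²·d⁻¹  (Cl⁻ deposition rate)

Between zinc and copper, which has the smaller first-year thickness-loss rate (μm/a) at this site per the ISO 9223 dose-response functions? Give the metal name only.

zinc: temperature factor f = -0.071·(14.7) = -1.0437
  SO₂ term: 0.0129·84.2^0.44·exp(0.046·81-1.0437) = 1.326
  Cl⁻ term: 0.0175·51.0^0.57·exp(0.008·81+0.085·24.7) = 2.568
  sum: 1.326 + 2.568 → r_corr = 3.894 μm/a
copper: temperature factor f = -0.080·(14.7) = -1.1760
  Pd branch = 0.0053·Pd^0.26·e^(0.059·RH+f) = 0.6161 μm/a
  Cl⁻ term: 0.01025·51.0^0.27·exp(0.036·81+0.049·24.7) = 1.836
  r_corr = 0.6161 + 1.836 = 2.452 μm/a
Ordering by μm/a: zinc (3.89) > copper (2.45)

copper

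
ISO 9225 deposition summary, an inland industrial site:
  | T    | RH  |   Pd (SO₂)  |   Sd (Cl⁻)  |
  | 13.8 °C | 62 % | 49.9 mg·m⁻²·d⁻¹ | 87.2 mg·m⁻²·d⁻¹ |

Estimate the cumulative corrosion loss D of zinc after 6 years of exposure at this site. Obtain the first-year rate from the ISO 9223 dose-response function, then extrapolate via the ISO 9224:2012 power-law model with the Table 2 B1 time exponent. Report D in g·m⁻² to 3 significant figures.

D(6) = 65.5 g·m⁻²

zinc: temperature factor f = -0.071·(3.8) = -0.2698
  Pd branch = 0.0129·Pd^0.44·e^(0.046·RH+f) = 0.9532 μm/a
  Sd branch = 0.0175·Sd^0.57·e^(0.008·RH+0.085·T) = 1.186 μm/a
  sum: 0.9532 + 1.186 → r_corr = 2.139 μm/a
Long-term exponent b (ISO 9224 Table 2, B1) = 0.813
  D(6) = 2.139 × 6^0.813 = 2.139 × 4.292 = 9.18 μm
  Mass loss = 9.18 μm × 7.14 g/cm³ = 65.54 g·m⁻²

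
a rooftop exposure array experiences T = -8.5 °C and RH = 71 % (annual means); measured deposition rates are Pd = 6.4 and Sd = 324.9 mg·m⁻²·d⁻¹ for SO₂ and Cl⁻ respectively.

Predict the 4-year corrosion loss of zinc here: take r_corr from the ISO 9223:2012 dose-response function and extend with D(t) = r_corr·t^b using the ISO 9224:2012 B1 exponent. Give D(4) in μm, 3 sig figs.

zinc: T≤10 °C ⇒ hinge +0.038·(-8.5−10) = -0.7030
  Pd branch = 0.0129·Pd^0.44·e^(0.046·RH+f) = 0.3788 μm/a
  Cl⁻ term: 0.0175·324.9^0.57·exp(0.008·71+0.085·-8.5) = 0.4052
  r_corr = 0.3788 + 0.4052 = 0.784 μm/a
ISO 9224: D(t) = r_corr · t^b with b = 0.813 (zinc, B1)
  D(4) = 0.784 × 4^0.813 = 0.784 × 3.087 = 2.42 μm

D(4) = 2.42 μm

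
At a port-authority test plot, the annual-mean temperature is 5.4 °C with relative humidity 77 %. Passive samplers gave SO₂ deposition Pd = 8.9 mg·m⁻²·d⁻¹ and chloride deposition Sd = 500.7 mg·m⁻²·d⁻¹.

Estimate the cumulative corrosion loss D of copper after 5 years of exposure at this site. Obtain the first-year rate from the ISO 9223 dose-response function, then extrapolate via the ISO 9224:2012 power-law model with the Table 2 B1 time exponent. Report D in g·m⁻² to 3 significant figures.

copper: T≤10 °C ⇒ hinge +0.126·(5.4−10) = -0.5796
  sulphur-dioxide contribution → 0.4925 μm/a
  chloride contribution → 1.144 μm/a
  total first-year rate 1.636 μm/a
Long-term exponent b (ISO 9224 Table 2, B1) = 0.667
  D(5) = 1.636 × 5^0.667 = 1.636 × 2.926 = 4.787 μm
  Mass loss = 4.787 μm × 8.96 g/cm³ = 42.9 g·m⁻²

D(5) = 42.9 g·m⁻²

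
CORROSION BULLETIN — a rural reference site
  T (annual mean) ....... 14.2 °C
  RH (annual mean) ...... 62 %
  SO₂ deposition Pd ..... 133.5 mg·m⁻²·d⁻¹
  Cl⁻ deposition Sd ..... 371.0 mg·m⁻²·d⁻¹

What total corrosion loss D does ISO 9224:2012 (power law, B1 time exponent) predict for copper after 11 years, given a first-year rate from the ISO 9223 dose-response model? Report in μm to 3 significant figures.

D(11) = 7.28 μm

copper: f(T) = -0.080·(T−10) [T>10 °C] = -0.3360
  SO₂ term: 0.0053·133.5^0.26·exp(0.059·62-0.3360) = 0.5244
  Sd branch = 0.01025·Sd^0.27·e^(0.036·RH+0.049·T) = 0.9462 μm/a
  sum: 0.5244 + 0.9462 → r_corr = 1.471 μm/a
ISO 9224: D(t) = r_corr · t^b with b = 0.667 (copper, B1)
  D(11) = 1.471 × 11^0.667 = 1.471 × 4.95 = 7.279 μm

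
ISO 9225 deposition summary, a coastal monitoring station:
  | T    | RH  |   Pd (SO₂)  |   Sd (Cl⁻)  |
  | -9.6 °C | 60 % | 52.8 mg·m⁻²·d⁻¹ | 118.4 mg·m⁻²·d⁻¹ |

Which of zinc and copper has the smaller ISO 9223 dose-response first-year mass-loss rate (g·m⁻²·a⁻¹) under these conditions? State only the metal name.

zinc: T≤10 °C ⇒ hinge +0.038·(-9.6−10) = -0.7448
  Pd branch = 0.0129·Pd^0.44·e^(0.046·RH+f) = 0.5543 μm/a
  Sd branch = 0.0175·Sd^0.57·e^(0.008·RH+0.085·T) = 0.1901 μm/a
  sum: 0.5543 + 0.1901 → r_corr = 0.7444 μm/a
  mass loss = 0.7444 μm/a × 7.14 g/cm³ = 5.315 g·m⁻²·a⁻¹
copper: f(T) = +0.126·(T−10) [T≤10 °C] = -2.4696
  Pd branch = 0.0053·Pd^0.26·e^(0.059·RH+f) = 0.04335 μm/a
  Cl⁻ term: 0.01025·118.4^0.27·exp(0.036·60+0.049·-9.6) = 0.2015
  sum: 0.04335 + 0.2015 → r_corr = 0.2449 μm/a
  mass loss = 0.2449 μm/a × 8.96 g/cm³ = 2.194 g·m⁻²·a⁻¹
Ordering by g·m⁻²·a⁻¹: zinc (5.31) > copper (2.19)

copper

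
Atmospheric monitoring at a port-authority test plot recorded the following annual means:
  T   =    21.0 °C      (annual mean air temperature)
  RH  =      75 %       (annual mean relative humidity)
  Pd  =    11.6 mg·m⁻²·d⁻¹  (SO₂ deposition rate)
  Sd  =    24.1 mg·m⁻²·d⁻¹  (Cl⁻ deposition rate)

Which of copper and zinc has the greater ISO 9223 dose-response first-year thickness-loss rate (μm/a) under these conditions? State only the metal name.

copper: T>10 °C ⇒ hinge -0.080·(21.0−10) = -0.8800
  sulphur-dioxide contribution → 0.3472 μm/a
  chloride contribution → 1.008 μm/a
  total first-year rate 1.355 μm/a
zinc: T>10 °C ⇒ hinge -0.071·(21.0−10) = -0.7810
  sulphur-dioxide contribution → 0.5471 μm/a
  chloride contribution → 1.166 μm/a
  total first-year rate 1.713 μm/a
Ordering by μm/a: zinc (1.71) > copper (1.35)

zinc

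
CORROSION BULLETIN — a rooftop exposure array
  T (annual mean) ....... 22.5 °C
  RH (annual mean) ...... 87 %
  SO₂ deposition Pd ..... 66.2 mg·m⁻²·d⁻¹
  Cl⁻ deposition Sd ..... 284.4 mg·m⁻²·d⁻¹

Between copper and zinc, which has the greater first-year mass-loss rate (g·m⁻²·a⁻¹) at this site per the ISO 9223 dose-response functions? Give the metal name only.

zinc

copper: T>10 °C ⇒ hinge -0.080·(22.5−10) = -1.0000
  Pd branch = 0.0053·Pd^0.26·e^(0.059·RH+f) = 0.9832 μm/a
  Sd branch = 0.01025·Sd^0.27·e^(0.036·RH+0.049·T) = 3.253 μm/a
  sum: 0.9832 + 3.253 → r_corr = 4.236 μm/a
  mass loss = 4.236 μm/a × 8.96 g/cm³ = 37.96 g·m⁻²·a⁻¹
zinc: f(T) = -0.071·(T−10) [T>10 °C] = -0.8875
  Pd branch = 0.0129·Pd^0.44·e^(0.046·RH+f) = 1.838 μm/a
  Cl⁻ term: 0.0175·284.4^0.57·exp(0.008·87+0.085·22.5) = 5.952
  sum: 1.838 + 5.952 → r_corr = 7.79 μm/a
  mass loss = 7.79 μm/a × 7.14 g/cm³ = 55.62 g·m⁻²·a⁻¹
Ordering by g·m⁻²·a⁻¹: zinc (55.6) > copper (38)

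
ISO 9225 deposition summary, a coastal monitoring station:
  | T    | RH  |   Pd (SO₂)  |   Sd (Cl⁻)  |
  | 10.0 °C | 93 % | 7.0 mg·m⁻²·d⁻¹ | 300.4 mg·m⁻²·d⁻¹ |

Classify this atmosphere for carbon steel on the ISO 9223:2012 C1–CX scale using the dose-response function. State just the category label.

carbon steel: f(T) = +0.150·(T−10) [T≤10 °C] = +0.0000
  SO₂ term: 1.77·7.0^0.52·exp(0.02·93+0.0000) = 31.28
  Cl⁻ term: 0.102·300.4^0.62·exp(0.033·93+0.04·10.0) = 112.5
  r_corr = 31.28 + 112.5 = 143.8 μm/a
Category bounds: 80…200 μm/a bracket r_corr ⇒ C5

C5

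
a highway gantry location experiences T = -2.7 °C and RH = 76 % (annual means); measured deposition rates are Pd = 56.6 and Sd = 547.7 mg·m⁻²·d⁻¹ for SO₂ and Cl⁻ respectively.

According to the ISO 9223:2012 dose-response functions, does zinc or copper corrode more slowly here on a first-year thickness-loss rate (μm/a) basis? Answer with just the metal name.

zinc: T≤10 °C ⇒ hinge +0.038·(-2.7−10) = -0.4826
  Pd branch = 0.0129·Pd^0.44·e^(0.046·RH+f) = 1.551 μm/a
  Cl⁻ term: 0.0175·547.7^0.57·exp(0.008·76+0.085·-2.7) = 0.9298
  sum: 1.551 + 0.9298 → r_corr = 2.481 μm/a
copper: temperature factor f = +0.126·(-12.7) = -1.6002
  Pd branch = 0.0053·Pd^0.26·e^(0.059·RH+f) = 0.2707 μm/a
  Sd branch = 0.01025·Sd^0.27·e^(0.036·RH+0.049·T) = 0.7602 μm/a
  r_corr = 0.2707 + 0.7602 = 1.031 μm/a
Ordering by μm/a: zinc (2.48) > copper (1.03)

copper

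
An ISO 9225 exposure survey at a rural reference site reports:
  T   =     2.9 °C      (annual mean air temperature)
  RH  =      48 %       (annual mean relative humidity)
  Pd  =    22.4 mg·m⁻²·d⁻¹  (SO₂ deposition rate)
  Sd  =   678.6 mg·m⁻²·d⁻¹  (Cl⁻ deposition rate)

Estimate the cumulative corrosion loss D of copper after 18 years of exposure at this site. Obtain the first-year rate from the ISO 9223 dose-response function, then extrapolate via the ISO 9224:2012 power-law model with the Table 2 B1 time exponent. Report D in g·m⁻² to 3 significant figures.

copper: T≤10 °C ⇒ hinge +0.126·(2.9−10) = -0.8946
  Pd branch = 0.0053·Pd^0.26·e^(0.059·RH+f) = 0.08255 μm/a
  Sd branch = 0.01025·Sd^0.27·e^(0.036·RH+0.049·T) = 0.3868 μm/a
  r_corr = 0.08255 + 0.3868 = 0.4693 μm/a
Power-law: D(18) = r_corr · 18^0.667
  D(18) = 0.4693 × 18^0.667 = 0.4693 × 6.875 = 3.226 μm
  Mass loss = 3.226 μm × 8.96 g/cm³ = 28.91 g·m⁻²

D(18) = 28.9 g·m⁻²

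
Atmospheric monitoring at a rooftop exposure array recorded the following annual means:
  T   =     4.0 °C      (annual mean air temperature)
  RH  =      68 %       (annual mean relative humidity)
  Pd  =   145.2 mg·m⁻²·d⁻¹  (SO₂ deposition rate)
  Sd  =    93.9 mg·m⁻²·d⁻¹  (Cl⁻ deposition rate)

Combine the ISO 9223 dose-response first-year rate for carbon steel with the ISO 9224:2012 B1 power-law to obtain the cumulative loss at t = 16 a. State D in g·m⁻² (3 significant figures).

carbon steel: f(T) = +0.150·(T−10) [T≤10 °C] = -0.9000
  sulphur-dioxide contribution → 37.32 μm/a
  chloride contribution → 18.87 μm/a
  total first-year rate 56.19 μm/a
ISO 9224: D(t) = r_corr · t^b with b = 0.523 (carbon steel, B1)
  D(16) = 56.19 × 16^0.523 = 56.19 × 4.263 = 239.6 μm
  Mass loss = 239.6 μm × 7.85 g/cm³ = 1881 g·m⁻²

D(16) = 1.88e+03 g·m⁻²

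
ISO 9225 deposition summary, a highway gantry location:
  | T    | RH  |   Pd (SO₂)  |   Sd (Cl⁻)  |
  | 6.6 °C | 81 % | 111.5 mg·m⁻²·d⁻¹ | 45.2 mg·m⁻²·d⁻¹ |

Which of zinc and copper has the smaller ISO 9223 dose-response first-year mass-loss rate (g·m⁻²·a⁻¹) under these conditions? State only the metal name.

copper

zinc: T≤10 °C ⇒ hinge +0.038·(6.6−10) = -0.1292
  Pd branch = 0.0129·Pd^0.44·e^(0.046·RH+f) = 3.745 μm/a
  Cl⁻ term: 0.0175·45.2^0.57·exp(0.008·81+0.085·6.6) = 0.5147
  sum: 3.745 + 0.5147 → r_corr = 4.26 μm/a
  mass loss = 4.26 μm/a × 7.14 g/cm³ = 30.41 g·m⁻²·a⁻¹
copper: temperature factor f = +0.126·(-3.4) = -0.4284
  SO₂ term: 0.0053·111.5^0.26·exp(0.059·81-0.4284) = 1.4
  Sd branch = 0.01025·Sd^0.27·e^(0.036·RH+0.049·T) = 0.7319 μm/a
  sum: 1.4 + 0.7319 → r_corr = 2.132 μm/a
  mass loss = 2.132 μm/a × 8.96 g/cm³ = 19.1 g·m⁻²·a⁻¹
Ordering by g·m⁻²·a⁻¹: zinc (30.4) > copper (19.1)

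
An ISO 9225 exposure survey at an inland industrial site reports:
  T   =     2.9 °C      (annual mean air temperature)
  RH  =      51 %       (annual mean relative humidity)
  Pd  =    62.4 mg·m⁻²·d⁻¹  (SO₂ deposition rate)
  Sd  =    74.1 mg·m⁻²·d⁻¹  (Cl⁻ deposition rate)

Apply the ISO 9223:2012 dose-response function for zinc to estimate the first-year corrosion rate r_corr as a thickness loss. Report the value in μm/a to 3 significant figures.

zinc: f(T) = +0.038·(T−10) [T≤10 °C] = -0.2698
  sulphur-dioxide contribution → 0.6341 μm/a
  chloride contribution → 0.3918 μm/a
  total first-year rate 1.026 μm/a

r_corr = 1.03 μm/a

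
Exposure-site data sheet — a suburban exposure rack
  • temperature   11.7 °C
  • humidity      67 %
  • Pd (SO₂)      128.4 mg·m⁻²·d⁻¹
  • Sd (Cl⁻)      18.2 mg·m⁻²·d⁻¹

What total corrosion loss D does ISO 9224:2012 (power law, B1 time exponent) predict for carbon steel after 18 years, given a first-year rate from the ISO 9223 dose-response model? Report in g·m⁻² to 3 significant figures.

carbon steel: f(T) = -0.054·(T−10) [T>10 °C] = -0.0918
  sulphur-dioxide contribution → 77 μm/a
  chloride contribution → 8.981 μm/a
  ⇒ r_corr(carbon steel) = 85.98 μm/a
Long-term exponent b (ISO 9224 Table 2, B1) = 0.523
  D(18) = 85.98 × 18^0.523 = 85.98 × 4.534 = 389.9 μm
  Mass loss = 389.9 μm × 7.85 g/cm³ = 3061 g·m⁻²

D(18) = 3.06e+03 g·m⁻²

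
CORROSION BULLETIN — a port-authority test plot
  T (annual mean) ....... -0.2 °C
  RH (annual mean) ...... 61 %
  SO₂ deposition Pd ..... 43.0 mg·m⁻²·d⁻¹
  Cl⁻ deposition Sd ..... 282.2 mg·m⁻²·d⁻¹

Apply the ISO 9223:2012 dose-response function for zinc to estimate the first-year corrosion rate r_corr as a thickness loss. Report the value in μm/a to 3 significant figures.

r_corr = 1.46 μm/a

zinc: temperature factor f = +0.038·(-10.2) = -0.3876
  Pd branch = 0.0129·Pd^0.44·e^(0.046·RH+f) = 0.7579 μm/a
  Cl⁻ term: 0.0175·282.2^0.57·exp(0.008·61+0.085·-0.2) = 0.6989
  sum: 0.7579 + 0.6989 → r_corr = 1.457 μm/a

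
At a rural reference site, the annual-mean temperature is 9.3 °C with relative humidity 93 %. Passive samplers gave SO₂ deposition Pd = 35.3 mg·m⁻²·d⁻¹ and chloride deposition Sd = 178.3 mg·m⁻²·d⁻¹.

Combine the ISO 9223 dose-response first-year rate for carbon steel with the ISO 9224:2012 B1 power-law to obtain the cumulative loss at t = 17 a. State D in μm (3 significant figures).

D(17) = 636 μm

carbon steel: T≤10 °C ⇒ hinge +0.150·(9.3−10) = -0.1050
  SO₂ term: 1.77·35.3^0.52·exp(0.02·93-0.1050) = 65.31
  Sd branch = 0.102·Sd^0.62·e^(0.033·RH+0.04·T) = 79.2 μm/a
  r_corr = 65.31 + 79.2 = 144.5 μm/a
ISO 9224: D(t) = r_corr · t^b with b = 0.523 (carbon steel, B1)
  D(17) = 144.5 × 17^0.523 = 144.5 × 4.401 = 636 μm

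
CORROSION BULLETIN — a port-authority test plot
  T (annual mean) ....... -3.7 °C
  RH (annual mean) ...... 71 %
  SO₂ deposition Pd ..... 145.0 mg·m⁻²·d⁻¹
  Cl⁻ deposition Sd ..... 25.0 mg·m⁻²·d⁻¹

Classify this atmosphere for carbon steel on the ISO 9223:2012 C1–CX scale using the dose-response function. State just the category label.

carbon steel: temperature factor f = +0.150·(-13.7) = -2.0550
  Pd branch = 1.77·Pd^0.52·e^(0.02·RH+f) = 12.48 μm/a
  Cl⁻ term: 0.102·25.0^0.62·exp(0.033·71+0.04·-3.7) = 6.739
  sum: 12.48 + 6.739 → r_corr = 19.22 μm/a
ISO 9223 Table 2 (carbon steel): 1.3 < 19.2 ≤ 25 μm/a ⇒ C2

C2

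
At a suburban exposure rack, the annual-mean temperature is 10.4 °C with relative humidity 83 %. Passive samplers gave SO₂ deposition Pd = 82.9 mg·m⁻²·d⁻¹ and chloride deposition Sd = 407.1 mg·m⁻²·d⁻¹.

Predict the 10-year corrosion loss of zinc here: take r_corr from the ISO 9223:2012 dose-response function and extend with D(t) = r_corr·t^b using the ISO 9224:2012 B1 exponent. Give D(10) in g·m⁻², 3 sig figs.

D(10) = 302 g·m⁻²

zinc: T>10 °C ⇒ hinge -0.071·(10.4−10) = -0.0284
  Pd branch = 0.0129·Pd^0.44·e^(0.046·RH+f) = 3.986 μm/a
  Sd branch = 0.0175·Sd^0.57·e^(0.008·RH+0.085·T) = 2.528 μm/a
  sum: 3.986 + 2.528 → r_corr = 6.515 μm/a
Long-term exponent b (ISO 9224 Table 2, B1) = 0.813
  D(10) = 6.515 × 10^0.813 = 6.515 × 6.501 = 42.35 μm
  Mass loss = 42.35 μm × 7.14 g/cm³ = 302.4 g·m⁻²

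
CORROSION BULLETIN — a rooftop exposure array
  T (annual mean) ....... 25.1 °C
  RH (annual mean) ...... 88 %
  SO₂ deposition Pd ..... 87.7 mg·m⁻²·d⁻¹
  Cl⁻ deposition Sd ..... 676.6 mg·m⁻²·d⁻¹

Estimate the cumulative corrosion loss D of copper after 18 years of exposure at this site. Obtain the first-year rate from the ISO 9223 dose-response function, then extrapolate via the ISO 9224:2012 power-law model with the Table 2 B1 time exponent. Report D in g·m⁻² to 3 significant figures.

copper: T>10 °C ⇒ hinge -0.080·(25.1−10) = -1.2080
  SO₂ term: 0.0053·87.7^0.26·exp(0.059·88-1.2080) = 0.9113
  Cl⁻ term: 0.01025·676.6^0.27·exp(0.036·88+0.049·25.1) = 4.841
  r_corr = 0.9113 + 4.841 = 5.752 μm/a
ISO 9224: D(t) = r_corr · t^b with b = 0.667 (copper, B1)
  D(18) = 5.752 × 18^0.667 = 5.752 × 6.875 = 39.54 μm
  Mass loss = 39.54 μm × 8.96 g/cm³ = 354.3 g·m⁻²

D(18) = 354 g·m⁻²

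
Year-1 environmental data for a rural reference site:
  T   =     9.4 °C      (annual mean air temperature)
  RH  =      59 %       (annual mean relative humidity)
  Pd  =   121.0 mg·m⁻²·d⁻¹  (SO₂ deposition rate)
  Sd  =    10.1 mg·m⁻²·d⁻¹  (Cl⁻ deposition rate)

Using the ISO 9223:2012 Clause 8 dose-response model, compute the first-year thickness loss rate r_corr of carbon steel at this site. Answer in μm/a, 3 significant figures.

carbon steel: f(T) = +0.150·(T−10) [T≤10 °C] = -0.0900
  SO₂ term: 1.77·121.0^0.52·exp(0.02·59-0.0900) = 63.74
  Cl⁻ term: 0.102·10.1^0.62·exp(0.033·59+0.04·9.4) = 4.367
  r_corr = 63.74 + 4.367 = 68.11 μm/a

r_corr = 68.1 μm/a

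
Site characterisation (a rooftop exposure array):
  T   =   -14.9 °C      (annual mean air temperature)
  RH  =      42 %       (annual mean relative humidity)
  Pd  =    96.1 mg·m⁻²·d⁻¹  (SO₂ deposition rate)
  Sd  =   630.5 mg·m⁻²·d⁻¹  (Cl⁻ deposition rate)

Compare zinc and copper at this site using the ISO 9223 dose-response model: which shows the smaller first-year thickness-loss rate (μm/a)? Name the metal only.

copper

zinc: temperature factor f = +0.038·(-24.9) = -0.9462
  SO₂ term: 0.0129·96.1^0.44·exp(0.046·42-0.9462) = 0.2577
  Cl⁻ term: 0.0175·630.5^0.57·exp(0.008·42+0.085·-14.9) = 0.2721
  r_corr = 0.2577 + 0.2721 = 0.5298 μm/a
copper: temperature factor f = +0.126·(-24.9) = -3.1374
  SO₂ term: 0.0053·96.1^0.26·exp(0.059·42-3.1374) = 0.008983
  Cl⁻ term: 0.01025·630.5^0.27·exp(0.036·42+0.049·-14.9) = 0.1277
  r_corr = 0.008983 + 0.1277 = 0.1367 μm/a
Ordering by μm/a: zinc (0.53) > copper (0.137)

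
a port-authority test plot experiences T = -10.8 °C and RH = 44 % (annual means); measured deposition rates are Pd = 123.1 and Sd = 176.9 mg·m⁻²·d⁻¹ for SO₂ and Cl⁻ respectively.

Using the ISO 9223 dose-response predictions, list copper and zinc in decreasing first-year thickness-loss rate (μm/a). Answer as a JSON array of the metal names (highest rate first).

copper: f(T) = +0.126·(T−10) [T≤10 °C] = -2.6208
  SO₂ term: 0.0053·123.1^0.26·exp(0.059·44-2.6208) = 0.01807
  Cl⁻ term: 0.01025·176.9^0.27·exp(0.036·44+0.049·-10.8) = 0.119
  sum: 0.01807 + 0.119 → r_corr = 0.1371 μm/a
zinc: temperature factor f = +0.038·(-20.8) = -0.7904
  Pd branch = 0.0129·Pd^0.44·e^(0.046·RH+f) = 0.3682 μm/a
  Sd branch = 0.0175·Sd^0.57·e^(0.008·RH+0.085·T) = 0.1899 μm/a
  sum: 0.3682 + 0.1899 → r_corr = 0.558 μm/a
Ordering by μm/a: zinc (0.558) > copper (0.137)

["zinc", "copper"]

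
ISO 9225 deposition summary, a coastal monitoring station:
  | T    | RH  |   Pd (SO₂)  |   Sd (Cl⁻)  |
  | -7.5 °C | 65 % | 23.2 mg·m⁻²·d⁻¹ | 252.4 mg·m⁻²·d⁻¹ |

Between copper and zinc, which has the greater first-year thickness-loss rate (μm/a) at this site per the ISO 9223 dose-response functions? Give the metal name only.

zinc

copper: f(T) = +0.126·(T−10) [T≤10 °C] = -2.2050
  sulphur-dioxide contribution → 0.06126 μm/a
  chloride contribution → 0.328 μm/a
  total first-year rate 0.3893 μm/a
zinc: temperature factor f = +0.038·(-17.5) = -0.6650
  sulphur-dioxide contribution → 0.5262 μm/a
  chloride contribution → 0.3641 μm/a
  ⇒ r_corr(zinc) = 0.8903 μm/a
Ordering by μm/a: zinc (0.89) > copper (0.389)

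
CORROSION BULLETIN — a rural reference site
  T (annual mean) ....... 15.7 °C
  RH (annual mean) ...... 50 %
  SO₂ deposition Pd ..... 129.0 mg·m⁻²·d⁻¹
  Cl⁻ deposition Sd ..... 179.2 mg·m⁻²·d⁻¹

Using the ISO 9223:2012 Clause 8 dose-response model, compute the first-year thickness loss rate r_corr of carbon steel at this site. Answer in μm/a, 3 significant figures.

carbon steel: temperature factor f = -0.054·(5.7) = -0.3078
  sulphur-dioxide contribution → 44.27 μm/a
  chloride contribution → 24.83 μm/a
  total first-year rate 69.1 μm/a

r_corr = 69.1 μm/a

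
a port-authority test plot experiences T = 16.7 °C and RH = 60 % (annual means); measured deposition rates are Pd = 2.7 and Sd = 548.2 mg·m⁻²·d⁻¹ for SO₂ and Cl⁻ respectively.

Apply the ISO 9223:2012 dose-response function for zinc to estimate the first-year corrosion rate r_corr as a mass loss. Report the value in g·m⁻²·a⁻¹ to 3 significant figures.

r_corr = 31.8 g·m⁻²·a⁻¹

zinc: T>10 °C ⇒ hinge -0.071·(16.7−10) = -0.4757
  SO₂ term: 0.0129·2.7^0.44·exp(0.046·60-0.4757) = 0.1961
  Cl⁻ term: 0.0175·548.2^0.57·exp(0.008·60+0.085·16.7) = 4.258
  sum: 0.1961 + 4.258 → r_corr = 4.454 μm/a
Convert to mass loss: 4.454 μm/a × 7.14 g/cm³ = 31.8 g·m⁻²·a⁻¹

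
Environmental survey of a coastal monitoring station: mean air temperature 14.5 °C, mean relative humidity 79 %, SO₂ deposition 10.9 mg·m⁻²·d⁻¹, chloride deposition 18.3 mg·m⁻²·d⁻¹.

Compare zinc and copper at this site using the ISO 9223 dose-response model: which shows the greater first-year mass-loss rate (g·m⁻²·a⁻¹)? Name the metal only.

zinc: f(T) = -0.071·(T−10) [T>10 °C] = -0.3195
  SO₂ term: 0.0129·10.9^0.44·exp(0.046·79-0.3195) = 1.015
  Cl⁻ term: 0.0175·18.3^0.57·exp(0.008·79+0.085·14.5) = 0.5921
  sum: 1.015 + 0.5921 → r_corr = 1.607 μm/a
  mass loss = 1.607 μm/a × 7.14 g/cm³ = 11.48 g·m⁻²·a⁻¹
copper: T>10 °C ⇒ hinge -0.080·(14.5−10) = -0.3600
  Pd branch = 0.0053·Pd^0.26·e^(0.059·RH+f) = 0.7276 μm/a
  Cl⁻ term: 0.01025·18.3^0.27·exp(0.036·79+0.049·14.5) = 0.7858
  sum: 0.7276 + 0.7858 → r_corr = 1.513 μm/a
  mass loss = 1.513 μm/a × 8.96 g/cm³ = 13.56 g·m⁻²·a⁻¹
Ordering by g·m⁻²·a⁻¹: copper (13.6) > zinc (11.5)

copper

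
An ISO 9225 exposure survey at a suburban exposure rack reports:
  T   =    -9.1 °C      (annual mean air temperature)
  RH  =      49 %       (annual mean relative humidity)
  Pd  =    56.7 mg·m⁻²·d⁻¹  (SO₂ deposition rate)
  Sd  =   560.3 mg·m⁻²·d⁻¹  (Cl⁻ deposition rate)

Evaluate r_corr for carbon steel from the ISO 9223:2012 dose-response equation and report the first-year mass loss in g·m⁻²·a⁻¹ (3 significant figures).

carbon steel: T≤10 °C ⇒ hinge +0.150·(-9.1−10) = -2.8650
  sulphur-dioxide contribution → 2.194 μm/a
  chloride contribution → 18.06 μm/a
  ⇒ r_corr(carbon steel) = 20.26 μm/a
Convert to mass loss: 20.26 μm/a × 7.85 g/cm³ = 159 g·m⁻²·a⁻¹

r_corr = 159 g·m⁻²·a⁻¹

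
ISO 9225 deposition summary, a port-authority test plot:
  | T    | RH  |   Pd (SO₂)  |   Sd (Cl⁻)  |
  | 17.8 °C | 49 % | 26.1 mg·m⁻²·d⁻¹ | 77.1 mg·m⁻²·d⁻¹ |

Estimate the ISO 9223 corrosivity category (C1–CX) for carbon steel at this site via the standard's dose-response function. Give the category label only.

carbon steel: T>10 °C ⇒ hinge -0.054·(17.8−10) = -0.4212
  sulphur-dioxide contribution → 16.88 μm/a
  chloride contribution → 15.49 μm/a
  ⇒ r_corr(carbon steel) = 32.37 μm/a
Category bounds: 25…50 μm/a bracket r_corr ⇒ C3

C3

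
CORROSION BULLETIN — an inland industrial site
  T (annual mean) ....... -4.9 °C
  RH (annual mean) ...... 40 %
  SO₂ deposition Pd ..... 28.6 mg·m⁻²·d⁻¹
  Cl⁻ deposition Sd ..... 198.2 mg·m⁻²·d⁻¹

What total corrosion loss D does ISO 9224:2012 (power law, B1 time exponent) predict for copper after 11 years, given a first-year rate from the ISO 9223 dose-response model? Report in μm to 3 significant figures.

copper: T≤10 °C ⇒ hinge +0.126·(-4.9−10) = -1.8774
  Pd branch = 0.0053·Pd^0.26·e^(0.059·RH+f) = 0.02054 μm/a
  Cl⁻ term: 0.01025·198.2^0.27·exp(0.036·40+0.049·-4.9) = 0.1419
  r_corr = 0.02054 + 0.1419 = 0.1625 μm/a
Long-term exponent b (ISO 9224 Table 2, B1) = 0.667
  D(11) = 0.1625 × 11^0.667 = 0.1625 × 4.95 = 0.8042 μm

D(11) = 0.804 μm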